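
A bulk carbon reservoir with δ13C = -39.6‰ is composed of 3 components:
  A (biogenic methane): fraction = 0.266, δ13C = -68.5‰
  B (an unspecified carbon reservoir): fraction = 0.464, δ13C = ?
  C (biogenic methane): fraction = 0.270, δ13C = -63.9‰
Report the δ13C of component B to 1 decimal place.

-8.9‰

Isotope mass balance: δ_bulk = Σ fᵢ·δᵢ.
-39.6 = 0.266×(-68.5) + 0.464×δ_B + 0.270×(-63.9)
0.464·δ_B = -39.6 − (-35.474) = -4.126
δ_B = -4.126 / 0.464 = -8.89‰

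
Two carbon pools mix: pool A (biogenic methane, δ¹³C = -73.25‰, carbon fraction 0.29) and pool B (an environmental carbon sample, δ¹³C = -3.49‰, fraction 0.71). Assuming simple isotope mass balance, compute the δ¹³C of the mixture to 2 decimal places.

δ_mix = f_A·δ_A + f_B·δ_B
δ_mix = 0.29 × (-73.25) + 0.71 × (-3.49)
δ_mix = -21.242 + -2.478 = -23.720‰

-23.72‰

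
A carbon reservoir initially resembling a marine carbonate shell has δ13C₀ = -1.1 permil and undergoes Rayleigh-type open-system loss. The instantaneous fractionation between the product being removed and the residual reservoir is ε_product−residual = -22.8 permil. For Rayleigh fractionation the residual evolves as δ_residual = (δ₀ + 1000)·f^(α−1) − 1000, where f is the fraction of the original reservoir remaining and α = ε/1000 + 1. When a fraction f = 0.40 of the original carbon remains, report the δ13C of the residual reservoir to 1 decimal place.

20.0 permil

Rayleigh residual: δ_res = (δ₀ + 1000)·f^(α−1) − 1000
α = ε/1000 + 1 = 0.97720, so α − 1 = -0.02280
f^(α−1) = 0.40^(-0.02280) = 1.021111
δ_res = (-1.1 + 1000) × 1.021111 − 1000 = 1019.988 − 1000 = 19.99 permil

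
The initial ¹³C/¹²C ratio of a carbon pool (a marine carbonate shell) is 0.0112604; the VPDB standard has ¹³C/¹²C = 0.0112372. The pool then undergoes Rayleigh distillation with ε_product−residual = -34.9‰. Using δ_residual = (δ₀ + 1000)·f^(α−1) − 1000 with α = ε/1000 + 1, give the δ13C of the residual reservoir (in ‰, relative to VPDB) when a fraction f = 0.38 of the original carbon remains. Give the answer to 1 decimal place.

δ₀ = (0.0112604/0.0112372 − 1)×1000 = (1.002065 − 1)×1000 = 2.065‰
α − 1 = ε/1000 = -0.0349
f^(α−1) = 0.38^(-0.0349) = 1.034345
δ_res = (2.065 + 1000) × 1.034345 − 1000 = 1036.481 − 1000 = 36.48‰

36.5‰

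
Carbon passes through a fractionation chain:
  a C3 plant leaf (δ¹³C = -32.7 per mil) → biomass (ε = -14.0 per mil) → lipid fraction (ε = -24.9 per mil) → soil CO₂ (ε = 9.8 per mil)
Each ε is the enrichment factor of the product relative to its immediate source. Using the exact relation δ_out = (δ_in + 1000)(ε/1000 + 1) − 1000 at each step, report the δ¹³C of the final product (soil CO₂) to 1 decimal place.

step 1: δ = (-32.70 + 1000)·(-14.0/1000 + 1) − 1000 = -46.24 per mil
step 2: δ = (-46.24 + 1000)·(-24.9/1000 + 1) − 1000 = -69.99 per mil
step 3: δ = (-69.99 + 1000)·(9.8/1000 + 1) − 1000 = -60.88 per mil

-60.9 per mil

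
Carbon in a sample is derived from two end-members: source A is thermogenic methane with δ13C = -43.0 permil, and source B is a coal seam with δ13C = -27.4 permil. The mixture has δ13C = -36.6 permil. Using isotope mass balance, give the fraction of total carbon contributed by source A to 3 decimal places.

0.590

δ_mix = f_A·δ_A + (1 − f_A)·δ_B  ⇒  f_A = (δ_mix − δ_B)/(δ_A − δ_B)
f_A = (-36.6 − (-27.4)) / (-43.0 − (-27.4))
f_A = -9.2 / -15.6 = 0.5897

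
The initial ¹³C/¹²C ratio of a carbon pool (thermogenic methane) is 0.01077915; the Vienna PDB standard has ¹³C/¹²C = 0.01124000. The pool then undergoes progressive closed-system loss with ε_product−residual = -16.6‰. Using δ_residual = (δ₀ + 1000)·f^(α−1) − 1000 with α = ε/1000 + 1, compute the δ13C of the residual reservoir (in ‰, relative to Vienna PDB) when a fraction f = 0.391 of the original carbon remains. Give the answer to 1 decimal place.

δ₀ = (0.01077915/0.01124000 − 1)×1000 = (0.958999 − 1)×1000 = -41.001‰
α − 1 = ε/1000 = -0.0166
f^(α−1) = 0.391^(-0.0166) = 1.015710
δ_res = (-41.001 + 1000) × 1.015710 − 1000 = 974.065 − 1000 = -25.93‰

-25.9‰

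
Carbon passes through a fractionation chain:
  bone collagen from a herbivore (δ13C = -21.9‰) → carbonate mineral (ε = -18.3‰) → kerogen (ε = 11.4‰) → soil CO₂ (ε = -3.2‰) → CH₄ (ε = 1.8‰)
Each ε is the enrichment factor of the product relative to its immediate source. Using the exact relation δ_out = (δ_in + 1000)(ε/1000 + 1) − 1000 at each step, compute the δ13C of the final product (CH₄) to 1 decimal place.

-30.2‰

step 1: δ = (-21.90 + 1000)·(-18.3/1000 + 1) − 1000 = -39.80‰
step 2: δ = (-39.80 + 1000)·(11.4/1000 + 1) − 1000 = -28.85‰
step 3: δ = (-28.85 + 1000)·(-3.2/1000 + 1) − 1000 = -31.96‰
step 4: δ = (-31.96 + 1000)·(1.8/1000 + 1) − 1000 = -30.22‰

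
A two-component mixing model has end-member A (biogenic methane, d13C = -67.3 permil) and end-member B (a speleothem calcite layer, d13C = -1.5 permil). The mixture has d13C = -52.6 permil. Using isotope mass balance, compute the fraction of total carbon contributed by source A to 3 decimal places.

0.777

δ_mix = f_A·δ_A + (1 − f_A)·δ_B  ⇒  f_A = (δ_mix − δ_B)/(δ_A − δ_B)
f_A = (-52.6 − (-1.5)) / (-67.3 − (-1.5))
f_A = -51.1 / -65.8 = 0.7766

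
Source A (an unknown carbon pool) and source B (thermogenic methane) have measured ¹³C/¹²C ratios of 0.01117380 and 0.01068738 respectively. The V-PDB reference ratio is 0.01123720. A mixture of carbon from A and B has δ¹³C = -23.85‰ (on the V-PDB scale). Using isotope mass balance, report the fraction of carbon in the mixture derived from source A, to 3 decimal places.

δ_A = (0.01117380/0.01123720 − 1)×1000 = (0.994358 − 1)×1000 = -5.642‰
δ_B = (0.01068738/0.01123720 − 1)×1000 = (0.951071 − 1)×1000 = -48.929‰
f_A = (δ_mix − δ_B)/(δ_A − δ_B) = (-23.85 − (-48.929))/(-5.642 − (-48.929))
f_A = 25.079 / 43.287 = 0.5794

0.579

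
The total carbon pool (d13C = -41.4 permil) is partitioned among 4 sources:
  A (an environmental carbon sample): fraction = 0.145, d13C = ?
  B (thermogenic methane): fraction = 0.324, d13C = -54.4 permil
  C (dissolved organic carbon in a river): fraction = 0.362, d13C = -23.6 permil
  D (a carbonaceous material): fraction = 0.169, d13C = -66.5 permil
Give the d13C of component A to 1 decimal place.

-27.5 permil

Isotope mass balance: δ_bulk = Σ fᵢ·δᵢ.
-41.4 = 0.145×δ_A + 0.324×(-54.4) + 0.362×(-23.6) + 0.169×(-66.5)
0.145·δ_A = -41.4 − (-37.407) = -3.993
δ_A = -3.993 / 0.145 = -27.54 permil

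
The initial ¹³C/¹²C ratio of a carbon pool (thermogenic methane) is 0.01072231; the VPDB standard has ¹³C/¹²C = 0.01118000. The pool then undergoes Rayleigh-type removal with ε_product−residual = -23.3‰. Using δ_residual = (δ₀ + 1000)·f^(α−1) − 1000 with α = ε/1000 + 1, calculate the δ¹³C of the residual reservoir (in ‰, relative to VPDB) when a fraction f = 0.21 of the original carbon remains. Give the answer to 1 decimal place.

-5.4‰

δ₀ = (0.01072231/0.01118000 − 1)×1000 = (0.959062 − 1)×1000 = -40.938‰
α − 1 = ε/1000 = -0.0233
f^(α−1) = 0.21^(-0.0233) = 1.037032
δ_res = (-40.938 + 1000) × 1.037032 − 1000 = 994.578 − 1000 = -5.42‰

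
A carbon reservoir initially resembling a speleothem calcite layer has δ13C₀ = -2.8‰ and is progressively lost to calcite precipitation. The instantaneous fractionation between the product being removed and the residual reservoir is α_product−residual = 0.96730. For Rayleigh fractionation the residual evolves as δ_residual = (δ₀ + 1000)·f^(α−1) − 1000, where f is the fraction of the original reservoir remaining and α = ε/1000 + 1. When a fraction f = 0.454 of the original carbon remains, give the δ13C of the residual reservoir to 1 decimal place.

23.3‰

Rayleigh residual: δ_res = (δ₀ + 1000)·f^(α−1) − 1000
α − 1 = -0.03270
f^(α−1) = 0.454^(-0.03270) = 1.026158
δ_res = (-2.8 + 1000) × 1.026158 − 1000 = 1023.285 − 1000 = 23.28‰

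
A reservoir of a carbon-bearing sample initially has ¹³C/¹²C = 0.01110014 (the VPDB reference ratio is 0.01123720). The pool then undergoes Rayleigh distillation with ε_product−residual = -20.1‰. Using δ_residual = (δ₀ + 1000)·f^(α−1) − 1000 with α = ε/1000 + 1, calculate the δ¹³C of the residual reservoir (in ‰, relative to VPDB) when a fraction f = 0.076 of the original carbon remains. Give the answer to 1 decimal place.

40.3‰

δ₀ = (0.01110014/0.01123720 − 1)×1000 = (0.987803 − 1)×1000 = -12.197‰
α − 1 = ε/1000 = -0.0201
f^(α−1) = 0.076^(-0.0201) = 1.053163
δ_res = (-12.197 + 1000) × 1.053163 − 1000 = 1040.318 − 1000 = 40.32‰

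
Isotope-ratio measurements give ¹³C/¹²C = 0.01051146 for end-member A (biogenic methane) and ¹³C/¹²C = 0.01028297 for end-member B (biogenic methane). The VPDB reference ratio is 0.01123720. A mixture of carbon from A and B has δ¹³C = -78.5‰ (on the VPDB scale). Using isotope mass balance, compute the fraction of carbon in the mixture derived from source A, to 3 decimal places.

δ_A = (0.01051146/0.01123720 − 1)×1000 = (0.935416 − 1)×1000 = -64.584‰
δ_B = (0.01028297/0.01123720 − 1)×1000 = (0.915083 − 1)×1000 = -84.917‰
f_A = (δ_mix − δ_B)/(δ_A − δ_B) = (-78.5 − (-84.917))/(-64.584 − (-84.917))
f_A = 6.417 / 20.333 = 0.3156

0.316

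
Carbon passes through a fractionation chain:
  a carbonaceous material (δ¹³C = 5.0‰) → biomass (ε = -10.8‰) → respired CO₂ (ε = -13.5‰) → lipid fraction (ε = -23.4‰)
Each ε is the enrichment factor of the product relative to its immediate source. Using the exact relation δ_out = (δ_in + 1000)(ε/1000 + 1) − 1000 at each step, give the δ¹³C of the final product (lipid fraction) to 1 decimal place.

step 1: δ = (5.00 + 1000)·(-10.8/1000 + 1) − 1000 = -5.85‰
step 2: δ = (-5.85 + 1000)·(-13.5/1000 + 1) − 1000 = -19.27‰
step 3: δ = (-19.27 + 1000)·(-23.4/1000 + 1) − 1000 = -42.22‰

-42.2‰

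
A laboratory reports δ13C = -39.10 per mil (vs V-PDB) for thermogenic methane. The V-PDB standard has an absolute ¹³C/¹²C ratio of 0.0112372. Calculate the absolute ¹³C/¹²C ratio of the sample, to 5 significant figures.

0.010798

R_sample = R_standard × (δ13C/1000 + 1)
R_sample = 0.0112372 × (-39.10/1000 + 1) = 0.0112372 × 0.960900
R_sample = 0.0107978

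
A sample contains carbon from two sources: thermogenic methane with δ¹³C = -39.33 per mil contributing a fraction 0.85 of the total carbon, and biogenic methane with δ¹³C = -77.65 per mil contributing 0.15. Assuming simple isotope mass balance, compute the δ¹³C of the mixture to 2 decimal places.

δ_mix = f_A·δ_A + f_B·δ_B
δ_mix = 0.85 × (-39.33) + 0.15 × (-77.65)
δ_mix = -33.430 + -11.648 = -45.078 per mil

-45.08 per mil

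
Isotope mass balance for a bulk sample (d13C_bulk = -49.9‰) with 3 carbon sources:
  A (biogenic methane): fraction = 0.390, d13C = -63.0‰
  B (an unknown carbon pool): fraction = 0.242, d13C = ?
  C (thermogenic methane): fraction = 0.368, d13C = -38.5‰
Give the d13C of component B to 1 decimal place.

-46.1‰

Isotope mass balance: δ_bulk = Σ fᵢ·δᵢ.
-49.9 = 0.390×(-63.0) + 0.242×δ_B + 0.368×(-38.5)
0.242·δ_B = -49.9 − (-38.738) = -11.162
δ_B = -11.162 / 0.242 = -46.12‰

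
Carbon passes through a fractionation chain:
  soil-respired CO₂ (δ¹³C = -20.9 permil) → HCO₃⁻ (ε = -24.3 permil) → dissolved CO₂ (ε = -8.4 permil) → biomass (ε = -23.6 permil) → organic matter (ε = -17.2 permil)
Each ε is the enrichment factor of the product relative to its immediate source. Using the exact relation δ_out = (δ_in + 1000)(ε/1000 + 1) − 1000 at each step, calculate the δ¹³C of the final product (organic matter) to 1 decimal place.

-91.0 permil

step 1: δ = (-20.90 + 1000)·(-24.3/1000 + 1) − 1000 = -44.69 permil
step 2: δ = (-44.69 + 1000)·(-8.4/1000 + 1) − 1000 = -52.72 permil
step 3: δ = (-52.72 + 1000)·(-23.6/1000 + 1) − 1000 = -75.07 permil
step 4: δ = (-75.07 + 1000)·(-17.2/1000 + 1) − 1000 = -90.98 permil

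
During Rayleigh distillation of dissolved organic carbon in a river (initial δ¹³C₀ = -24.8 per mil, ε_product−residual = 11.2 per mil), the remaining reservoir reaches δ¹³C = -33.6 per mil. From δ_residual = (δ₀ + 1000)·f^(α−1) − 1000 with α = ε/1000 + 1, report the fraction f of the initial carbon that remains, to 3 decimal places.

0.445

α − 1 = ε/1000 = 0.0112
(δ_res + 1000)/(δ₀ + 1000) = (-33.6 + 1000)/(-24.8 + 1000) = 966.4/975.2 = 0.990976
f = 0.990976^(1/0.0112) = exp(ln(0.990976)/0.0112) = exp(-0.00906/0.0112)
f = exp(-0.8094) = 0.4451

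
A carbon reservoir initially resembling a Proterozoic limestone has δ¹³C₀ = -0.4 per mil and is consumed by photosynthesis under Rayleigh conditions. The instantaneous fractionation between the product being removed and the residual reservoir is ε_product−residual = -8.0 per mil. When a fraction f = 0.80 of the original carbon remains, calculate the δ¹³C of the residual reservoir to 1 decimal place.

1.4 per mil

Rayleigh residual: δ_res = (δ₀ + 1000)·f^(α−1) − 1000
α = ε/1000 + 1 = 0.99200, so α − 1 = -0.00800
f^(α−1) = 0.80^(-0.00800) = 1.001787
δ_res = (-0.4 + 1000) × 1.001787 − 1000 = 1001.386 − 1000 = 1.39 per mil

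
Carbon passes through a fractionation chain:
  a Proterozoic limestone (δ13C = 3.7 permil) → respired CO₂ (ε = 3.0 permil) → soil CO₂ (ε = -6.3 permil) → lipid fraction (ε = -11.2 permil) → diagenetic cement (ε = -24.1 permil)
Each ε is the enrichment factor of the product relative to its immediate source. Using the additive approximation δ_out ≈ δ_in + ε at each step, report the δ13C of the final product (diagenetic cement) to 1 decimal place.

step 1: δ ≈ 3.7 + (3.0) = 6.7 permil
step 2: δ ≈ 6.7 + (-6.3) = 0.4 permil
step 3: δ ≈ 0.4 + (-11.2) = -10.8 permil
step 4: δ ≈ -10.8 + (-24.1) = -34.9 permil

-34.9 permil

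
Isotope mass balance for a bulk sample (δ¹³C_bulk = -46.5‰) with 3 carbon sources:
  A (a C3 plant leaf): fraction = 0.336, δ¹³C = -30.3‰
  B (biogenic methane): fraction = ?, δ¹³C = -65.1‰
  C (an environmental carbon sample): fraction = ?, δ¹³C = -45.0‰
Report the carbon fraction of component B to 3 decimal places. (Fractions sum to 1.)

Let f_B and f_C be the unknown fractions; fractions sum to 1 so f_B + f_C = 0.664.
Mass balance: Σ fᵢ·δᵢ = δ_bulk ⇒ f_B·(-65.1) + f_C·(-45.0) = -46.5 − (-10.181) = -36.319
Substitute f_C = 0.664 − f_B:
f_B·(-65.1 − -45.0) = -36.319 − 0.664×(-45.0) = -6.439
f_B = -6.439 / -20.1 = 0.3204

0.320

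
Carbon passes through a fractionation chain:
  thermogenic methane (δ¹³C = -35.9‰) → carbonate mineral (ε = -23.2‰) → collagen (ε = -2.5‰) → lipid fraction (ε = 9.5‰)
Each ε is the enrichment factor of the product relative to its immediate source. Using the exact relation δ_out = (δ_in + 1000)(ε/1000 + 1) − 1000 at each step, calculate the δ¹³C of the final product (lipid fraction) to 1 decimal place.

step 1: δ = (-35.90 + 1000)·(-23.2/1000 + 1) − 1000 = -58.27‰
step 2: δ = (-58.27 + 1000)·(-2.5/1000 + 1) − 1000 = -60.62‰
step 3: δ = (-60.62 + 1000)·(9.5/1000 + 1) − 1000 = -51.70‰

-51.7‰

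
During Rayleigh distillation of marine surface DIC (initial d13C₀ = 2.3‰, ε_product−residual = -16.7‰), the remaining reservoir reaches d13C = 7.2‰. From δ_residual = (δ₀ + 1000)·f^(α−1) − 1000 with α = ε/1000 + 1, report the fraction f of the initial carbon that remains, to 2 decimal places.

α − 1 = ε/1000 = -0.0167
(δ_res + 1000)/(δ₀ + 1000) = (7.2 + 1000)/(2.3 + 1000) = 1007.2/1002.3 = 1.004889
f = 1.004889^(1/-0.0167) = exp(ln(1.004889)/-0.0167) = exp(0.00488/-0.0167)
f = exp(-0.2920) = 0.7467

0.75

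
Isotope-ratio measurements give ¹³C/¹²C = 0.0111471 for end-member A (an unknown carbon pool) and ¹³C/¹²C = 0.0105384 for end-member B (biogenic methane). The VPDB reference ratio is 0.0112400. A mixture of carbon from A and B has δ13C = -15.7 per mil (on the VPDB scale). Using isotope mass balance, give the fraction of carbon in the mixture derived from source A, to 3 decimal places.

0.863

δ_A = (0.0111471/0.0112400 − 1)×1000 = (0.991735 − 1)×1000 = -8.265 per mil
δ_B = (0.0105384/0.0112400 − 1)×1000 = (0.937580 − 1)×1000 = -62.420 per mil
f_A = (δ_mix − δ_B)/(δ_A − δ_B) = (-15.7 − (-62.420))/(-8.265 − (-62.420))
f_A = 46.720 / 54.155 = 0.8627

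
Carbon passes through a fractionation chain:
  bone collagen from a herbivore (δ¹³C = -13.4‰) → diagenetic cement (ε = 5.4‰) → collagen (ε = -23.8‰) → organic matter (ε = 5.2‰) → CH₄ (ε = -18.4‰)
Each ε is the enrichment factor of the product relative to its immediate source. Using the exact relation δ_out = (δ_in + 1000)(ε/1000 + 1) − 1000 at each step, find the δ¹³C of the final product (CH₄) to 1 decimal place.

-44.6‰

step 1: δ = (-13.40 + 1000)·(5.4/1000 + 1) − 1000 = -8.07‰
step 2: δ = (-8.07 + 1000)·(-23.8/1000 + 1) − 1000 = -31.68‰
step 3: δ = (-31.68 + 1000)·(5.2/1000 + 1) − 1000 = -26.64‰
step 4: δ = (-26.64 + 1000)·(-18.4/1000 + 1) − 1000 = -44.55‰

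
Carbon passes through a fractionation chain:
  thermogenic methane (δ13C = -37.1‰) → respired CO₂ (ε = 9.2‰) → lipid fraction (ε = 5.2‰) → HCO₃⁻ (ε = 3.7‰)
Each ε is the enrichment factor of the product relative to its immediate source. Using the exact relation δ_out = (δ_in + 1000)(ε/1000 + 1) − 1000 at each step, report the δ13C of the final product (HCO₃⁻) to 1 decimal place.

step 1: δ = (-37.10 + 1000)·(9.2/1000 + 1) − 1000 = -28.24‰
step 2: δ = (-28.24 + 1000)·(5.2/1000 + 1) − 1000 = -23.19‰
step 3: δ = (-23.19 + 1000)·(3.7/1000 + 1) − 1000 = -19.57‰

-19.6‰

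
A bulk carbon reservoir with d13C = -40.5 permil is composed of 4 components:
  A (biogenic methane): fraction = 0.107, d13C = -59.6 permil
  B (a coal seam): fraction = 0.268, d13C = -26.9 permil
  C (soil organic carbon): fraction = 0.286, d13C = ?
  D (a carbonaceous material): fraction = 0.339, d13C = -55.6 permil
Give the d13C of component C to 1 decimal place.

-28.2 permil

Isotope mass balance: δ_bulk = Σ fᵢ·δᵢ.
-40.5 = 0.107×(-59.6) + 0.268×(-26.9) + 0.286×δ_C + 0.339×(-55.6)
0.286·δ_C = -40.5 − (-32.435) = -8.065
δ_C = -8.065 / 0.286 = -28.20 permil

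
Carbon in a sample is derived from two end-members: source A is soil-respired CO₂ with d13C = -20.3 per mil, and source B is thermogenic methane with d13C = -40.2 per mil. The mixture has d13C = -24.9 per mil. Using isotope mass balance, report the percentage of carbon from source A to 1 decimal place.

δ_mix = f_A·δ_A + (1 − f_A)·δ_B  ⇒  f_A = (δ_mix − δ_B)/(δ_A − δ_B)
f_A = (-24.9 − (-40.2)) / (-20.3 − (-40.2))
f_A = 15.3 / 19.9 = 0.7688

76.9%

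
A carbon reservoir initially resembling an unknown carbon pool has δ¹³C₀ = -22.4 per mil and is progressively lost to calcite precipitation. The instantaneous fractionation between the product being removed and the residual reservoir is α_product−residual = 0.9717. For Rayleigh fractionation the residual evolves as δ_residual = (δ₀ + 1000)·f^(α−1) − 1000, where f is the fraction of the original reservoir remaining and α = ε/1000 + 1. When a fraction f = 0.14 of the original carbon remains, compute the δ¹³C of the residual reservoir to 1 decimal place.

33.5 per mil

Rayleigh residual: δ_res = (δ₀ + 1000)·f^(α−1) − 1000
α − 1 = -0.02830
f^(α−1) = 0.14^(-0.02830) = 1.057218
δ_res = (-22.4 + 1000) × 1.057218 − 1000 = 1033.536 − 1000 = 33.54 per mil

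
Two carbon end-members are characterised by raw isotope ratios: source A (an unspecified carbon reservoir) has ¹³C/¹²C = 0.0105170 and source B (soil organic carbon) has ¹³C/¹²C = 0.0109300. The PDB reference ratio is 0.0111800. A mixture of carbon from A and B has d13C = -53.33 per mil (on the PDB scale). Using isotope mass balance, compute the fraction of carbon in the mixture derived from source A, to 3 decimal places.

0.838

δ_A = (0.0105170/0.0111800 − 1)×1000 = (0.940698 − 1)×1000 = -59.302 per mil
δ_B = (0.0109300/0.0111800 − 1)×1000 = (0.977639 − 1)×1000 = -22.361 per mil
f_A = (δ_mix − δ_B)/(δ_A − δ_B) = (-53.33 − (-22.361))/(-59.302 − (-22.361))
f_A = -30.969 / -36.941 = 0.8383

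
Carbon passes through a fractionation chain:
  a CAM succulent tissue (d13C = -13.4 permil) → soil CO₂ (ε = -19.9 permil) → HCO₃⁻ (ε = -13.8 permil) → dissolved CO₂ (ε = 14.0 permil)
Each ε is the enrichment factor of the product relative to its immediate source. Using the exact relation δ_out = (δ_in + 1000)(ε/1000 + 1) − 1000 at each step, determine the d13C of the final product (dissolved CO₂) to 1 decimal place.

-33.0 permil

step 1: δ = (-13.40 + 1000)·(-19.9/1000 + 1) − 1000 = -33.03 permil
step 2: δ = (-33.03 + 1000)·(-13.8/1000 + 1) − 1000 = -46.38 permil
step 3: δ = (-46.38 + 1000)·(14.0/1000 + 1) − 1000 = -33.03 permil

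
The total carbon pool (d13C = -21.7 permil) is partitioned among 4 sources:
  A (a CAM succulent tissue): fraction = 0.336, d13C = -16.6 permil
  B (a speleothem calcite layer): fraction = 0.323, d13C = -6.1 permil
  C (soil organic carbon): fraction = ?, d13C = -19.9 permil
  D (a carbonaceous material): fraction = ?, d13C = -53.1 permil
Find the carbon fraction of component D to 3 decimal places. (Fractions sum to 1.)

0.222

Let f_D and f_C be the unknown fractions; fractions sum to 1 so f_D + f_C = 0.341.
Mass balance: Σ fᵢ·δᵢ = δ_bulk ⇒ f_D·(-53.1) + f_C·(-19.9) = -21.7 − (-7.548) = -14.152
Substitute f_C = 0.341 − f_D:
f_D·(-53.1 − -19.9) = -14.152 − 0.341×(-19.9) = -7.366
f_D = -7.366 / -33.2 = 0.2219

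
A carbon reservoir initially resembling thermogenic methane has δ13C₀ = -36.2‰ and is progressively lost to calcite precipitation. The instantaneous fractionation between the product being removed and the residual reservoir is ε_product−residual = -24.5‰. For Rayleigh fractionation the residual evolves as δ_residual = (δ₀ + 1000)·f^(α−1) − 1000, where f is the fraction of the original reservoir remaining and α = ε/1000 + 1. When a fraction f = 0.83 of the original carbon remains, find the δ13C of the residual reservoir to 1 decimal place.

-31.8‰

Rayleigh residual: δ_res = (δ₀ + 1000)·f^(α−1) − 1000
α = ε/1000 + 1 = 0.97550, so α − 1 = -0.02450
f^(α−1) = 0.83^(-0.02450) = 1.004576
δ_res = (-36.2 + 1000) × 1.004576 − 1000 = 968.210 − 1000 = -31.79‰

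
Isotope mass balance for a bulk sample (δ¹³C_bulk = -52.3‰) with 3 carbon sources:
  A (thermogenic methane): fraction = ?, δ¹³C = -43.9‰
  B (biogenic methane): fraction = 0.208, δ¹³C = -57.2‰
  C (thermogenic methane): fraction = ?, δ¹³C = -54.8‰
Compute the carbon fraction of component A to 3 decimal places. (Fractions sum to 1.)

0.275

Let f_A and f_C be the unknown fractions; fractions sum to 1 so f_A + f_C = 0.792.
Mass balance: Σ fᵢ·δᵢ = δ_bulk ⇒ f_A·(-43.9) + f_C·(-54.8) = -52.3 − (-11.898) = -40.402
Substitute f_C = 0.792 − f_A:
f_A·(-43.9 − -54.8) = -40.402 − 0.792×(-54.8) = 2.999
f_A = 2.999 / 10.9 = 0.2752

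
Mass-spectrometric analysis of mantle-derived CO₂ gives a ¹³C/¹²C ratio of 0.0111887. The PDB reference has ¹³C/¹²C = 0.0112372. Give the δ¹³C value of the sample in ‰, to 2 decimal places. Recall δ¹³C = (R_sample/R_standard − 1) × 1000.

δ¹³C = (R_sample / R_standard − 1) × 1000
R_sample / R_standard = 0.0111887 / 0.0112372 = 0.995684
δ¹³C = (0.995684 − 1) × 1000 = -4.316‰

-4.32‰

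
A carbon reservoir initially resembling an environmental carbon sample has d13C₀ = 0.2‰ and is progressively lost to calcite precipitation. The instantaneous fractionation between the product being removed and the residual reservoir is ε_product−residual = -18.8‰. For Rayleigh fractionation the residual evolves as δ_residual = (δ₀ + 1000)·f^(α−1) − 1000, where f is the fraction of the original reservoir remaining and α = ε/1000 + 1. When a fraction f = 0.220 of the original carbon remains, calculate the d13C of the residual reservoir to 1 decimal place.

29.1‰

Rayleigh residual: δ_res = (δ₀ + 1000)·f^(α−1) − 1000
α = ε/1000 + 1 = 0.98120, so α − 1 = -0.01880
f^(α−1) = 0.220^(-0.01880) = 1.028875
δ_res = (0.2 + 1000) × 1.028875 − 1000 = 1029.080 − 1000 = 29.08‰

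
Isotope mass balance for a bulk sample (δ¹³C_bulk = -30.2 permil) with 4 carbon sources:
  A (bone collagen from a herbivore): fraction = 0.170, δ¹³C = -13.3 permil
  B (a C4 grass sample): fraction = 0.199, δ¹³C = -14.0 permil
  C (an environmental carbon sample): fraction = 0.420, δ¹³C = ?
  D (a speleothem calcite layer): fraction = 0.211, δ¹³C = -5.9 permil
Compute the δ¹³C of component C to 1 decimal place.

-56.9 permil

Isotope mass balance: δ_bulk = Σ fᵢ·δᵢ.
-30.2 = 0.170×(-13.3) + 0.199×(-14.0) + 0.420×δ_C + 0.211×(-5.9)
0.420·δ_C = -30.2 − (-6.292) = -23.908
δ_C = -23.908 / 0.420 = -56.92 permil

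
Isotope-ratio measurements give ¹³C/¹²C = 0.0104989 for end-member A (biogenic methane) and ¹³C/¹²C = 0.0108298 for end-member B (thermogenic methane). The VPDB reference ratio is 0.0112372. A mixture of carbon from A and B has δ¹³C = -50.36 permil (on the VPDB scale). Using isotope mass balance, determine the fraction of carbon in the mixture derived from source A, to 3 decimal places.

0.479

δ_A = (0.0104989/0.0112372 − 1)×1000 = (0.934299 − 1)×1000 = -65.701 permil
δ_B = (0.0108298/0.0112372 − 1)×1000 = (0.963745 − 1)×1000 = -36.255 permil
f_A = (δ_mix − δ_B)/(δ_A − δ_B) = (-50.36 − (-36.255))/(-65.701 − (-36.255))
f_A = -14.105 / -29.447 = 0.4790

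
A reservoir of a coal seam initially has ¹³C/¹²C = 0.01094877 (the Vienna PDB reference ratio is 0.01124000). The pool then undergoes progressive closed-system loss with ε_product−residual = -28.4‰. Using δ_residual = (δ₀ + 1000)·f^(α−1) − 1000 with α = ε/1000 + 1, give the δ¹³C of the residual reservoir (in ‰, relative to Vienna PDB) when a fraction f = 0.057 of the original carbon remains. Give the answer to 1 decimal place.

δ₀ = (0.01094877/0.01124000 − 1)×1000 = (0.974090 − 1)×1000 = -25.910‰
α − 1 = ε/1000 = -0.0284
f^(α−1) = 0.057^(-0.0284) = 1.084759
δ_res = (-25.910 + 1000) × 1.084759 − 1000 = 1056.652 − 1000 = 56.65‰

56.7‰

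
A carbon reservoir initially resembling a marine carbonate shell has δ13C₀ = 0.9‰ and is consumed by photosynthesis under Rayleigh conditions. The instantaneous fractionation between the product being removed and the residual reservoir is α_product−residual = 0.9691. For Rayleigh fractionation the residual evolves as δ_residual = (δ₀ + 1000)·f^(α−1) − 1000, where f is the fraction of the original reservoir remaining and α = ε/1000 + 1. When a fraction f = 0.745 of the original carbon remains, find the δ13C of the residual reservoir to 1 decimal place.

Rayleigh residual: δ_res = (δ₀ + 1000)·f^(α−1) − 1000
α − 1 = -0.03090
f^(α−1) = 0.745^(-0.03090) = 1.009138
δ_res = (0.9 + 1000) × 1.009138 − 1000 = 1010.046 − 1000 = 10.05‰

10.0‰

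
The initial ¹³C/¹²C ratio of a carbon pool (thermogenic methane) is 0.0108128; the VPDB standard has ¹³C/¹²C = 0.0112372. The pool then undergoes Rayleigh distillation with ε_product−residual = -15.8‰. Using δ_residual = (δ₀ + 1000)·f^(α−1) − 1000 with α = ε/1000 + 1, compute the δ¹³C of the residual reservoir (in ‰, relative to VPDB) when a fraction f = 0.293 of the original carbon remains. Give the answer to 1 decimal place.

δ₀ = (0.0108128/0.0112372 − 1)×1000 = (0.962233 − 1)×1000 = -37.767‰
α − 1 = ε/1000 = -0.0158
f^(α−1) = 0.293^(-0.0158) = 1.019585
δ_res = (-37.767 + 1000) × 1.019585 − 1000 = 981.078 − 1000 = -18.92‰

-18.9‰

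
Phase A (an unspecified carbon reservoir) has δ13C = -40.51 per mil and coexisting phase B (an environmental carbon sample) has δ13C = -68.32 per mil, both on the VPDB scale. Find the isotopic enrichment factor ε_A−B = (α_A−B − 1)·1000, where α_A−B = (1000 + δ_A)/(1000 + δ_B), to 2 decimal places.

29.85 per mil

α_A−B = (1000 + -40.51) / (1000 + -68.32) = 959.49 / 931.68 = 1.029849
ε_A−B = (1.029849 − 1) × 1000 = 29.849 per mil
(The approximation ε ≈ δ_A − δ_B would give 27.81 per mil.)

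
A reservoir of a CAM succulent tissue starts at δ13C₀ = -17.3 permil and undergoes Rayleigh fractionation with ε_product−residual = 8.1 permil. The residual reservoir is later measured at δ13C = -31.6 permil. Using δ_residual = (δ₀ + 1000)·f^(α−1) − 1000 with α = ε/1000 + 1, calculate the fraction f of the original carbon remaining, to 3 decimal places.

α − 1 = ε/1000 = 0.0081
(δ_res + 1000)/(δ₀ + 1000) = (-31.6 + 1000)/(-17.3 + 1000) = 968.4/982.7 = 0.985448
f = 0.985448^(1/0.0081) = exp(ln(0.985448)/0.0081) = exp(-0.01466/0.0081)
f = exp(-1.8097) = 0.1637

0.164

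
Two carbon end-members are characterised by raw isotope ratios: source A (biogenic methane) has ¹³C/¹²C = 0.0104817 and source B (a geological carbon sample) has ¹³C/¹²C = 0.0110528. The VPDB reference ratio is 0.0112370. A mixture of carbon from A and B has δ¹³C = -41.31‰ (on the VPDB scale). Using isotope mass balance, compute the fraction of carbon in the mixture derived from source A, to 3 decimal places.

δ_A = (0.0104817/0.0112370 − 1)×1000 = (0.932785 − 1)×1000 = -67.215‰
δ_B = (0.0110528/0.0112370 − 1)×1000 = (0.983608 − 1)×1000 = -16.392‰
f_A = (δ_mix − δ_B)/(δ_A − δ_B) = (-41.31 − (-16.392))/(-67.215 − (-16.392))
f_A = -24.918 / -50.823 = 0.4903

0.490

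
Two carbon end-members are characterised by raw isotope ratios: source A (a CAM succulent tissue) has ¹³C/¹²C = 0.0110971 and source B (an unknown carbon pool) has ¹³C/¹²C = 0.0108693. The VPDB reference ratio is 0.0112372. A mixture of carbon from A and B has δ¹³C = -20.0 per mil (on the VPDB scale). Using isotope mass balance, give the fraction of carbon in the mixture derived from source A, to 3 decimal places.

0.628

δ_A = (0.0110971/0.0112372 − 1)×1000 = (0.987532 − 1)×1000 = -12.468 per mil
δ_B = (0.0108693/0.0112372 − 1)×1000 = (0.967261 − 1)×1000 = -32.739 per mil
f_A = (δ_mix − δ_B)/(δ_A − δ_B) = (-20.0 − (-32.739))/(-12.468 − (-32.739))
f_A = 12.739 / 20.272 = 0.6284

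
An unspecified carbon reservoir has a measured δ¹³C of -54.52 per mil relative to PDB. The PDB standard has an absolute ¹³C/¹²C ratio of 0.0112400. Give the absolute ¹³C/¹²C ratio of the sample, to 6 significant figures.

0.0106272

R_sample = R_standard × (δ¹³C/1000 + 1)
R_sample = 0.0112400 × (-54.52/1000 + 1) = 0.0112400 × 0.945480
R_sample = 0.0106272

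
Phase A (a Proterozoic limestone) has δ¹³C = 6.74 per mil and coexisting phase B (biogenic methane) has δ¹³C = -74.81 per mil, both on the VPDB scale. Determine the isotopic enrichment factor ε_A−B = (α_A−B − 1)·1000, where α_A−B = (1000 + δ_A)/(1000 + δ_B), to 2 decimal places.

88.14 per mil

α_A−B = (1000 + 6.74) / (1000 + -74.81) = 1006.74 / 925.19 = 1.088144
ε_A−B = (1.088144 − 1) × 1000 = 88.144 per mil
(The approximation ε ≈ δ_A − δ_B would give 81.55 per mil.)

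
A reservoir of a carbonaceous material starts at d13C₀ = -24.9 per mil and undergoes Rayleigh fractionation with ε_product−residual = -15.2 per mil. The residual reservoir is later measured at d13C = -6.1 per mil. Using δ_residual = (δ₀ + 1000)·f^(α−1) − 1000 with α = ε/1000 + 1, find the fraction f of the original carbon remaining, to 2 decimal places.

α − 1 = ε/1000 = -0.0152
(δ_res + 1000)/(δ₀ + 1000) = (-6.1 + 1000)/(-24.9 + 1000) = 993.9/975.1 = 1.019280
f = 1.019280^(1/-0.0152) = exp(ln(1.019280)/-0.0152) = exp(0.01910/-0.0152)
f = exp(-1.2564) = 0.2847

0.28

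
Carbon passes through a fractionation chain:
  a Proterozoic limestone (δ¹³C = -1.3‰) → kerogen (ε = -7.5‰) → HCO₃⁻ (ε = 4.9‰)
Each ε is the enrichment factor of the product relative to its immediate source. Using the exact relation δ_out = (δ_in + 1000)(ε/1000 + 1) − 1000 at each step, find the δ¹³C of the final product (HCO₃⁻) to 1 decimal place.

step 1: δ = (-1.30 + 1000)·(-7.5/1000 + 1) − 1000 = -8.79‰
step 2: δ = (-8.79 + 1000)·(4.9/1000 + 1) − 1000 = -3.93‰

-3.9‰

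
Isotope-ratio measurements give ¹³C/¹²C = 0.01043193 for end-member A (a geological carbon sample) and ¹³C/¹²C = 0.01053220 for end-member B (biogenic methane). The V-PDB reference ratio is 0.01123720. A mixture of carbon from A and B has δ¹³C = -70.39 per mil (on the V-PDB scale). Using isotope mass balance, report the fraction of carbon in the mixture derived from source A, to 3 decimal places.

0.858

δ_A = (0.01043193/0.01123720 − 1)×1000 = (0.928339 − 1)×1000 = -71.661 per mil
δ_B = (0.01053220/0.01123720 − 1)×1000 = (0.937262 − 1)×1000 = -62.738 per mil
f_A = (δ_mix − δ_B)/(δ_A − δ_B) = (-70.39 − (-62.738))/(-71.661 − (-62.738))
f_A = -7.652 / -8.923 = 0.8575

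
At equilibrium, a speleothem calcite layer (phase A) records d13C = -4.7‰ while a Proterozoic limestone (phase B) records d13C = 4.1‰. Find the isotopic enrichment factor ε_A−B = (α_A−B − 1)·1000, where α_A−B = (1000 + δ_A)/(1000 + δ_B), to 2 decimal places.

α_A−B = (1000 + -4.7) / (1000 + 4.1) = 995.3 / 1004.1 = 0.991236
ε_A−B = (0.991236 − 1) × 1000 = -8.764‰
(The approximation ε ≈ δ_A − δ_B would give -8.8‰.)

-8.76‰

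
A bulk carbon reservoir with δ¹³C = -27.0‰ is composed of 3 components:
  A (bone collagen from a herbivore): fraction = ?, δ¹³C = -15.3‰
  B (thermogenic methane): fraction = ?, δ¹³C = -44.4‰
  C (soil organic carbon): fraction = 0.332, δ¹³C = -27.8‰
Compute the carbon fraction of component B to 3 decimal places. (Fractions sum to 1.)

0.259

Let f_B and f_A be the unknown fractions; fractions sum to 1 so f_B + f_A = 0.668.
Mass balance: Σ fᵢ·δᵢ = δ_bulk ⇒ f_B·(-44.4) + f_A·(-15.3) = -27.0 − (-9.230) = -17.770
Substitute f_A = 0.668 − f_B:
f_B·(-44.4 − -15.3) = -17.770 − 0.668×(-15.3) = -7.550
f_B = -7.550 / -29.1 = 0.2595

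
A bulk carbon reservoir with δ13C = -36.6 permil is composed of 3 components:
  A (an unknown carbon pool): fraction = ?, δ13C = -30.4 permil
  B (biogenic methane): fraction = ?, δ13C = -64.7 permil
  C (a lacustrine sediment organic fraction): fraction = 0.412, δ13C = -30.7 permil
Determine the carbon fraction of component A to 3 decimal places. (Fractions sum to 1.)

Let f_A and f_B be the unknown fractions; fractions sum to 1 so f_A + f_B = 0.588.
Mass balance: Σ fᵢ·δᵢ = δ_bulk ⇒ f_A·(-30.4) + f_B·(-64.7) = -36.6 − (-12.648) = -23.952
Substitute f_B = 0.588 − f_A:
f_A·(-30.4 − -64.7) = -23.952 − 0.588×(-64.7) = 14.092
f_A = 14.092 / 34.3 = 0.4108

0.411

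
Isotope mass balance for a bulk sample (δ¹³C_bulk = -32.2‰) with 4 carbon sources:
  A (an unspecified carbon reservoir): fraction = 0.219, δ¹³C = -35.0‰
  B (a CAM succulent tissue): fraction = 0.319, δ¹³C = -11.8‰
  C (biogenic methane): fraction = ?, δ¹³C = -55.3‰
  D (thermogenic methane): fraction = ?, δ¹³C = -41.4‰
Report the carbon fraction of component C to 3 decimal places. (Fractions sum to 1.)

0.118

Let f_C and f_D be the unknown fractions; fractions sum to 1 so f_C + f_D = 0.462.
Mass balance: Σ fᵢ·δᵢ = δ_bulk ⇒ f_C·(-55.3) + f_D·(-41.4) = -32.2 − (-11.429) = -20.771
Substitute f_D = 0.462 − f_C:
f_C·(-55.3 − -41.4) = -20.771 − 0.462×(-41.4) = -1.644
f_C = -1.644 / -13.9 = 0.1183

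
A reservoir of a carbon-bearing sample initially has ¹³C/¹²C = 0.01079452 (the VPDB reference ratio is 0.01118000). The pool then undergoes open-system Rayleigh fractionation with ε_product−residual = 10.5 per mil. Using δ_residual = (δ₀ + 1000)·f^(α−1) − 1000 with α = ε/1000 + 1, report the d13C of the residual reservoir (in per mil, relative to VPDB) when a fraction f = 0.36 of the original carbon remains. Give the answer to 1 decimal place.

δ₀ = (0.01079452/0.01118000 − 1)×1000 = (0.965521 − 1)×1000 = -34.479 per mil
α − 1 = ε/1000 = 0.0105
f^(α−1) = 0.36^(0.0105) = 0.989330
δ_res = (-34.479 + 1000) × 0.989330 − 1000 = 955.218 − 1000 = -44.78 per mil

-44.8 per mil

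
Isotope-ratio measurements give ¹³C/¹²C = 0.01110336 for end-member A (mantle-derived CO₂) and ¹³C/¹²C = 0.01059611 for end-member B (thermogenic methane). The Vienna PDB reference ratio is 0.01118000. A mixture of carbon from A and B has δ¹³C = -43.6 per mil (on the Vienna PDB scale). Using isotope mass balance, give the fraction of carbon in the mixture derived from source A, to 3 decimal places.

0.190

δ_A = (0.01110336/0.01118000 − 1)×1000 = (0.993145 − 1)×1000 = -6.855 per mil
δ_B = (0.01059611/0.01118000 − 1)×1000 = (0.947774 − 1)×1000 = -52.226 per mil
f_A = (δ_mix − δ_B)/(δ_A − δ_B) = (-43.6 − (-52.226))/(-6.855 − (-52.226))
f_A = 8.626 / 45.371 = 0.1901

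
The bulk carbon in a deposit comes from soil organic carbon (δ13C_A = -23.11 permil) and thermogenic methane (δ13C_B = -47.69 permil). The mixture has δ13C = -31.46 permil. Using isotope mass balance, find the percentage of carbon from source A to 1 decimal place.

δ_mix = f_A·δ_A + (1 − f_A)·δ_B  ⇒  f_A = (δ_mix − δ_B)/(δ_A − δ_B)
f_A = (-31.46 − (-47.69)) / (-23.11 − (-47.69))
f_A = 16.23 / 24.58 = 0.6603

66.0%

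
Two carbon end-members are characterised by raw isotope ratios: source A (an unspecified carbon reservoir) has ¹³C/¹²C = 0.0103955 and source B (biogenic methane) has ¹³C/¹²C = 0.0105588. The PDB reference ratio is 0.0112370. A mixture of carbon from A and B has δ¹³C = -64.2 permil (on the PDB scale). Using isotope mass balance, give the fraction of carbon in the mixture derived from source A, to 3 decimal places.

δ_A = (0.0103955/0.0112370 − 1)×1000 = (0.925113 − 1)×1000 = -74.887 permil
δ_B = (0.0105588/0.0112370 − 1)×1000 = (0.939646 − 1)×1000 = -60.354 permil
f_A = (δ_mix − δ_B)/(δ_A − δ_B) = (-64.2 − (-60.354))/(-74.887 − (-60.354))
f_A = -3.846 / -14.532 = 0.2646

0.265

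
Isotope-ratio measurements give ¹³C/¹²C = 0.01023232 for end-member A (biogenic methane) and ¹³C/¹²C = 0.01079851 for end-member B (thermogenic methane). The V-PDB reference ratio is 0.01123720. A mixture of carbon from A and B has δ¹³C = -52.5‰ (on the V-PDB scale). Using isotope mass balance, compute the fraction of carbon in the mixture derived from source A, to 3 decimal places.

0.267

δ_A = (0.01023232/0.01123720 − 1)×1000 = (0.910576 − 1)×1000 = -89.424‰
δ_B = (0.01079851/0.01123720 − 1)×1000 = (0.960961 − 1)×1000 = -39.039‰
f_A = (δ_mix − δ_B)/(δ_A − δ_B) = (-52.5 − (-39.039))/(-89.424 − (-39.039))
f_A = -13.461 / -50.385 = 0.2672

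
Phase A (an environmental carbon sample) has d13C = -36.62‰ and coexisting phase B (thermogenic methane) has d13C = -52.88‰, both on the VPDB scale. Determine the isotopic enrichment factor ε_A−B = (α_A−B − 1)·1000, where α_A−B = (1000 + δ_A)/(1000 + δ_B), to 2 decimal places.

17.17‰

α_A−B = (1000 + -36.62) / (1000 + -52.88) = 963.38 / 947.12 = 1.017168
ε_A−B = (1.017168 − 1) × 1000 = 17.168‰
(The approximation ε ≈ δ_A − δ_B would give 16.26‰.)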